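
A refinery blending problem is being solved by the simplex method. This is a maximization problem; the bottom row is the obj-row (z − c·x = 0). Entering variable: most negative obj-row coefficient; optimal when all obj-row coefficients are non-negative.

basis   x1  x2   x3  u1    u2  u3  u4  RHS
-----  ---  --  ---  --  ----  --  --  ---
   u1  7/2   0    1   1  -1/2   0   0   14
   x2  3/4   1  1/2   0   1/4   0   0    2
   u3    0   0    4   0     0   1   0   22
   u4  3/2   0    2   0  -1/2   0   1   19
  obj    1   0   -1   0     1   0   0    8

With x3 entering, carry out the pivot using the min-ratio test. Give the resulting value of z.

12

Ratio test on column x3 — row 1: 14/1 = 14; row 2: 2/(1/2) = 4; row 3: 22/4 = 11/2; row 4: 19/2 = 19/2. Minimum is 4 at row 2 (x2 leaves); pivot element 1/2.
Pivot on row 2; the obj-row RHS becomes 8 − (-1)·4 = 12.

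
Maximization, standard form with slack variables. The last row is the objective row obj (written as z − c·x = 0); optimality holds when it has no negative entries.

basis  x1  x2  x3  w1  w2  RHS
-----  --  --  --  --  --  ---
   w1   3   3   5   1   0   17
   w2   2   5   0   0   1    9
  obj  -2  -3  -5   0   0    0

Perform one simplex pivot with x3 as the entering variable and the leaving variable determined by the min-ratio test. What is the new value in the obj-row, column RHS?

17

Ratio test on column x3 — row 1: 17/5 = 17/5; row 2: entry 0 ≤ 0. Minimum is 17/5 at row 1 (w1 leaves); pivot element 5.
Divide row 1 by 5; eliminate column x3 from the other rows.
obj-row update in column RHS: 0 − (-5)·(17/5) = 17.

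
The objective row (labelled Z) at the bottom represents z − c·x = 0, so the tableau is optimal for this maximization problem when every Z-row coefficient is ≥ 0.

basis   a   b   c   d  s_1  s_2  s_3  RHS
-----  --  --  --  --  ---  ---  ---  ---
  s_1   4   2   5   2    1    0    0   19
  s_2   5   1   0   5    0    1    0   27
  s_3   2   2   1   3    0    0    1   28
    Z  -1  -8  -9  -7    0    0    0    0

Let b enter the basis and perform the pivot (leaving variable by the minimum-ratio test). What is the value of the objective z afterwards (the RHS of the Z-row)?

Ratio test on column b — row 1: 19/2 = 19/2; row 2: 27/1 = 27; row 3: 28/2 = 14. Minimum is 19/2 at row 1 (s_1 leaves); pivot element 2.
Pivot on row 1; the Z-row RHS becomes 0 − (-8)·(19/2) = 76.

76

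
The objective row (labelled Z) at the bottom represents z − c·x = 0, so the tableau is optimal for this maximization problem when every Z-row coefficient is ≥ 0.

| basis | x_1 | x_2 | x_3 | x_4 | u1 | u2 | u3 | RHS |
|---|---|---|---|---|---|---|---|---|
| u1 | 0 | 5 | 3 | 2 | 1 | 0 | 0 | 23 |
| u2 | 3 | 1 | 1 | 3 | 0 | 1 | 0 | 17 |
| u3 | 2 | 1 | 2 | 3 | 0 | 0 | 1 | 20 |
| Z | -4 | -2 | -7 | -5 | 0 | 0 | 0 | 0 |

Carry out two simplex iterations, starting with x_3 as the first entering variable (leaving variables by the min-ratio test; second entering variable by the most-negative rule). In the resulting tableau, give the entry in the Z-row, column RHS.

63

Ratio test on column x_3 — row 1: 23/3 = 23/3; row 2: 17/1 = 17; row 3: 20/2 = 10. Minimum is 23/3 at row 1 (u1 leaves); pivot element 3.
Divide row 1 by 3; eliminate column x_3 from the other rows.
Second iteration: most negative Z-row entry is -4 in column x_1, so x_1 enters.
Ratio test on column x_1 — row 1: entry 0 ≤ 0; row 2: (28/3)/3 = 28/9; row 3: (14/3)/2 = 7/3. Minimum is 7/3 at row 3 (u3 leaves); pivot element 2.
Divide row 3 by 2; eliminate column x_1 from the other rows.
After both pivots, the entry at the Z-row, column RHS is 63.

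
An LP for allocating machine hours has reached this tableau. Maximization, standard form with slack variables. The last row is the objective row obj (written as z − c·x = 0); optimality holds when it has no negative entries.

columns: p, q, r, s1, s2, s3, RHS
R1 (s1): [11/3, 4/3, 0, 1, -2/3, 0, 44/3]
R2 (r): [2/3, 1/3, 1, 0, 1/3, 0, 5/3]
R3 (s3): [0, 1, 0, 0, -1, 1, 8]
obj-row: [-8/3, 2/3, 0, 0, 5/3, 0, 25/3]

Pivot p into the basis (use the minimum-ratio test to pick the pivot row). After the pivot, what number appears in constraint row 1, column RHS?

11/2

Ratio test on column p — row 1: (44/3)/(11/3) = 4; row 2: (5/3)/(2/3) = 5/2; row 3: entry 0 ≤ 0. Minimum is 5/2 at row 2 (r leaves); pivot element 2/3.
Divide row 2 by 2/3; eliminate column p from the other rows.
Row 1 update in column RHS: 44/3 − (11/3)·(5/2) = 11/2.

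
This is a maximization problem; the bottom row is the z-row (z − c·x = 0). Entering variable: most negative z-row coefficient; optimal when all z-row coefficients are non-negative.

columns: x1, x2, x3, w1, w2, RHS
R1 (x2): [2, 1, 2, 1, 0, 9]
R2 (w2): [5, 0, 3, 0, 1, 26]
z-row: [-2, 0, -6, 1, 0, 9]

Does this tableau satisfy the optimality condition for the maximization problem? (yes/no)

The z-row has a negative entry -6 in column x3, so it is not optimal.

no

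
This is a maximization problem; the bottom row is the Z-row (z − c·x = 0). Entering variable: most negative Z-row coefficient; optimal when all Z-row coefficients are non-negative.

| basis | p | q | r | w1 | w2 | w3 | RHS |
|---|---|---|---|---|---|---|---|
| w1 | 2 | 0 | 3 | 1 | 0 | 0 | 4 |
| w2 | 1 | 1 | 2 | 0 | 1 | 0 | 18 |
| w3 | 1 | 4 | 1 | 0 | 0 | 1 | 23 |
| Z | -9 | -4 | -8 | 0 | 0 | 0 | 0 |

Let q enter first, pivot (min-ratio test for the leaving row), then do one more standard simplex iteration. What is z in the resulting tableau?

39

Ratio test on column q — row 1: entry 0 ≤ 0; row 2: 18/1 = 18; row 3: 23/4 = 23/4. Minimum is 23/4 at row 3 (w3 leaves); pivot element 4.
Pivot on row 3; the Z-row RHS becomes 0 − (-4)·(23/4) = 23.
Next entering variable (most negative Z-row entry -8): p.
Ratio test on column p — row 1: 4/2 = 2; row 2: (49/4)/(3/4) = 49/3; row 3: (23/4)/(1/4) = 23. Minimum is 2 at row 1 (w1 leaves); pivot element 2.
After the second pivot the Z-row RHS is 23 − (-8)·2 = 39.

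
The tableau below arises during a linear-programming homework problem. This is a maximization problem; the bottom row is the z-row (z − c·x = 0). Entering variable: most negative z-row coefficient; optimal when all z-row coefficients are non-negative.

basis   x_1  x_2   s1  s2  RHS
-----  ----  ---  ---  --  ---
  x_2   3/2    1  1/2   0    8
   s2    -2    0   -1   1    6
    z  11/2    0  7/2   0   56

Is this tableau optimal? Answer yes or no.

Every z-row coefficient is ≥ 0, so the tableau is optimal.

yes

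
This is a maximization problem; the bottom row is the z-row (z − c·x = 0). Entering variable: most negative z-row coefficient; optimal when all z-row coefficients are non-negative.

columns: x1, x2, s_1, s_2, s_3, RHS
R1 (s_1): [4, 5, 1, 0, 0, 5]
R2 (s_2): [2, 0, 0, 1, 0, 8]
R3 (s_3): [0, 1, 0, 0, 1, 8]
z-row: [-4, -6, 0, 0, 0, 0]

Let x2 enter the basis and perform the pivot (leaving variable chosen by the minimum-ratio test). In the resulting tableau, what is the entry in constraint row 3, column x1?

Ratio test on column x2 — row 1: 5/5 = 1; row 2: entry 0 ≤ 0; row 3: 8/1 = 8. Minimum is 1 at row 1 (s_1 leaves); pivot element 5.
Divide row 1 by 5; eliminate column x2 from the other rows.
Row 3 update in column x1: 0 − 1·(4/5) = -4/5.

-4/5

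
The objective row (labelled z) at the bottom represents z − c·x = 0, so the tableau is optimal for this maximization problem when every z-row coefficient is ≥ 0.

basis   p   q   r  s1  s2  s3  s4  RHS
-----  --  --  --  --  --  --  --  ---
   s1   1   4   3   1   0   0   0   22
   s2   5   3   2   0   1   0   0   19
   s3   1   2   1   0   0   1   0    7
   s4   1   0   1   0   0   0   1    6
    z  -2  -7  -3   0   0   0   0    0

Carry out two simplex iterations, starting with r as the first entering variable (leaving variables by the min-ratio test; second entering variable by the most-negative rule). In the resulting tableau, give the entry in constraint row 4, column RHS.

6

Ratio test on column r — row 1: 22/3 = 22/3; row 2: 19/2 = 19/2; row 3: 7/1 = 7; row 4: 6/1 = 6. Minimum is 6 at row 4 (s4 leaves); pivot element 1.
Divide row 4 by 1; eliminate column r from the other rows.
Second iteration: most negative z-row entry is -7 in column q, so q enters.
Ratio test on column q — row 1: 4/4 = 1; row 2: 7/3 = 7/3; row 3: 1/2 = 1/2; row 4: entry 0 ≤ 0. Minimum is 1/2 at row 3 (s3 leaves); pivot element 2.
Divide row 3 by 2; eliminate column q from the other rows.
After both pivots, the entry at constraint row 4, column RHS is 6.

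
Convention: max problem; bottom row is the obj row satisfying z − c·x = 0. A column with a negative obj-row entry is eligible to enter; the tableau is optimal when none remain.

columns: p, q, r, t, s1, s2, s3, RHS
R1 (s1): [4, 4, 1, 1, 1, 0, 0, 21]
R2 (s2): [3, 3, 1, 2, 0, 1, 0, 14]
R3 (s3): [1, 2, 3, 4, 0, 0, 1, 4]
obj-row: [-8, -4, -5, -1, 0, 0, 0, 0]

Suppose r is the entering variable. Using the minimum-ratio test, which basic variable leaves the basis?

Column r entries and ratios — s1: 21/1 = 21; s2: 14/1 = 14; s3: 4/3 = 4/3.
Smallest ratio is 4/3 in the row of s3, so s3 leaves.

s3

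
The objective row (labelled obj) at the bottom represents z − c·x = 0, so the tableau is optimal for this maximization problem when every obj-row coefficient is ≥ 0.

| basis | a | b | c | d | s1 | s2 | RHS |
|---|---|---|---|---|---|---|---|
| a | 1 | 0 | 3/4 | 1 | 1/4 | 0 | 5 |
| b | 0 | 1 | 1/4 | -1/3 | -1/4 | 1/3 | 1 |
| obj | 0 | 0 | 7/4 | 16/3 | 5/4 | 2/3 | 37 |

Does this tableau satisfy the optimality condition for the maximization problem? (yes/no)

yes

Every obj-row coefficient is ≥ 0, so the tableau is optimal.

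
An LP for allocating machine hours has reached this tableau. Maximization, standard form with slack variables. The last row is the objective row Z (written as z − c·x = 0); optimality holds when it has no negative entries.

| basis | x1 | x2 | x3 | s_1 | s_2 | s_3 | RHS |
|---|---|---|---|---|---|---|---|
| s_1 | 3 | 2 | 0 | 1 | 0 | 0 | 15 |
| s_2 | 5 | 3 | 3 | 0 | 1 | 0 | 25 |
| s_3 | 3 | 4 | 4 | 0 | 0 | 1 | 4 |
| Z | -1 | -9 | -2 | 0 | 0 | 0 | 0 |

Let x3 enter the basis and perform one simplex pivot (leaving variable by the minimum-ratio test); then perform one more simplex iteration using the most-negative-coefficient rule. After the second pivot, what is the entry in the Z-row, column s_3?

9/4

Ratio test on column x3 — row 1: entry 0 ≤ 0; row 2: 25/3 = 25/3; row 3: 4/4 = 1. Minimum is 1 at row 3 (s_3 leaves); pivot element 4.
Divide row 3 by 4; eliminate column x3 from the other rows.
Second iteration: most negative Z-row entry is -7 in column x2, so x2 enters.
Ratio test on column x2 — row 1: 15/2 = 15/2; row 2: entry 0 ≤ 0; row 3: 1/1 = 1. Minimum is 1 at row 3 (x3 leaves); pivot element 1.
Divide row 3 by 1; eliminate column x2 from the other rows.
After both pivots, the entry at the Z-row, column s_3 is 9/4.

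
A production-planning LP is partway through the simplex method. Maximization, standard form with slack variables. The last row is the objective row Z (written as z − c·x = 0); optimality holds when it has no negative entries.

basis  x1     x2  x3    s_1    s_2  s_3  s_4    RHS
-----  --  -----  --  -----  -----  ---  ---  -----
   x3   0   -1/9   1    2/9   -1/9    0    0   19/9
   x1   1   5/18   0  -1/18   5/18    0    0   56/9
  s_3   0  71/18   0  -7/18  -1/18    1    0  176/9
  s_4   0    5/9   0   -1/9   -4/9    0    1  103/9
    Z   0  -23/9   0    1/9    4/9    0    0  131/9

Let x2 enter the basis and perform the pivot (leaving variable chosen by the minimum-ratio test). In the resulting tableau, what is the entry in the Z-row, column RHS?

1933/71

Ratio test on column x2 — row 1: entry -1/9 ≤ 0; row 2: (56/9)/(5/18) = 112/5; row 3: (176/9)/(71/18) = 352/71; row 4: (103/9)/(5/9) = 103/5. Minimum is 352/71 at row 3 (s_3 leaves); pivot element 71/18.
Divide row 3 by 71/18; eliminate column x2 from the other rows.
Z-row update in column RHS: 131/9 − (-23/9)·(352/71) = 1933/71.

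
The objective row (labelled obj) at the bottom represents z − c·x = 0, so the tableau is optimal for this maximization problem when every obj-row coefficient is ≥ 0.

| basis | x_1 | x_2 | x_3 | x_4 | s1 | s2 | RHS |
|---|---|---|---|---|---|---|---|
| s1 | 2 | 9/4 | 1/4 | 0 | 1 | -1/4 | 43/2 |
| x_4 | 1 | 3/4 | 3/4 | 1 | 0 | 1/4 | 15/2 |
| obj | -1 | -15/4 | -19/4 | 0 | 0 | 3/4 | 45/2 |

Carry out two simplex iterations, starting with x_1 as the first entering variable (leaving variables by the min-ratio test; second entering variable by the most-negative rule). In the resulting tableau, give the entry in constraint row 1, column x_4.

-1/3

Ratio test on column x_1 — row 1: (43/2)/2 = 43/4; row 2: (15/2)/1 = 15/2. Minimum is 15/2 at row 2 (x_4 leaves); pivot element 1.
Divide row 2 by 1; eliminate column x_1 from the other rows.
Second iteration: most negative obj-row entry is -4 in column x_3, so x_3 enters.
Ratio test on column x_3 — row 1: entry -5/4 ≤ 0; row 2: (15/2)/(3/4) = 10. Minimum is 10 at row 2 (x_1 leaves); pivot element 3/4.
Divide row 2 by 3/4; eliminate column x_3 from the other rows.
After both pivots, the entry at constraint row 1, column x_4 is -1/3.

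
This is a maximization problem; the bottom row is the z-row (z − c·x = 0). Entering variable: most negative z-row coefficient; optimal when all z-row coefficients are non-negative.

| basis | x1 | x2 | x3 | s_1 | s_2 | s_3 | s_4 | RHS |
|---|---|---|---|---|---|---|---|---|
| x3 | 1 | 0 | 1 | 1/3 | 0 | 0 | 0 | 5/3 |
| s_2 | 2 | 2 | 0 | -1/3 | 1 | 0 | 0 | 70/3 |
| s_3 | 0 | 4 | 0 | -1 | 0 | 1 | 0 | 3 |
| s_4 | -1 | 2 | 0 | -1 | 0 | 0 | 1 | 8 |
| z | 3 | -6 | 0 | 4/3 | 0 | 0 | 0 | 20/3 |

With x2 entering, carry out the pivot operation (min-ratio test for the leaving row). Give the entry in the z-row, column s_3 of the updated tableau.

3/2

Ratio test on column x2 — row 1: entry 0 ≤ 0; row 2: (70/3)/2 = 35/3; row 3: 3/4 = 3/4; row 4: 8/2 = 4. Minimum is 3/4 at row 3 (s_3 leaves); pivot element 4.
Divide row 3 by 4; eliminate column x2 from the other rows.
z-row update in column s_3: 0 − (-6)·(1/4) = 3/2.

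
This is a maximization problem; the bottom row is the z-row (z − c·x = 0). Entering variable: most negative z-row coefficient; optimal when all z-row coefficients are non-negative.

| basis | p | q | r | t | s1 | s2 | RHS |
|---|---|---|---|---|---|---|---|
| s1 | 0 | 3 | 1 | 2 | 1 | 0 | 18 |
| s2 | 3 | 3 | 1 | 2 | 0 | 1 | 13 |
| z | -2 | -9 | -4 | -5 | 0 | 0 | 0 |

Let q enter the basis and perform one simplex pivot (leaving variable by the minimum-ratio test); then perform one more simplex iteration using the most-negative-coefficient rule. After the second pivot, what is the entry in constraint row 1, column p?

-3

Ratio test on column q — row 1: 18/3 = 6; row 2: 13/3 = 13/3. Minimum is 13/3 at row 2 (s2 leaves); pivot element 3.
Divide row 2 by 3; eliminate column q from the other rows.
Second iteration: most negative z-row entry is -1 in column r, so r enters.
Ratio test on column r — row 1: entry 0 ≤ 0; row 2: (13/3)/(1/3) = 13. Minimum is 13 at row 2 (q leaves); pivot element 1/3.
Divide row 2 by 1/3; eliminate column r from the other rows.
After both pivots, the entry at constraint row 1, column p is -3.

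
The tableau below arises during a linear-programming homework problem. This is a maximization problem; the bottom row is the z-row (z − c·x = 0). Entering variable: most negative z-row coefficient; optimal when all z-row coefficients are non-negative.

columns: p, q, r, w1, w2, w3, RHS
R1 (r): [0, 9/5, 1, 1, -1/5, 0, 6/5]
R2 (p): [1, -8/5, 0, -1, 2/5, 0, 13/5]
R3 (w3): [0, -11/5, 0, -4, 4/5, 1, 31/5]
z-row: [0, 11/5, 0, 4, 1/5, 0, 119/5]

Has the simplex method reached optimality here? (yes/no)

Every z-row coefficient is ≥ 0, so the tableau is optimal.

yes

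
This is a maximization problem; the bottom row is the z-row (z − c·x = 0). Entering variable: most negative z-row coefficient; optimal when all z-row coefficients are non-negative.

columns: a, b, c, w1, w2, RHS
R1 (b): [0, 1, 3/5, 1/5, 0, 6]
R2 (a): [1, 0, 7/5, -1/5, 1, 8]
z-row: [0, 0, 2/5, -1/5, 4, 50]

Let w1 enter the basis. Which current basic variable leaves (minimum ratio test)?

Column w1 entries and ratios — b: 6/(1/5) = 30; a: -1/5 ≤ 0, skip.
Smallest ratio is 30 in the row of b, so b leaves.

b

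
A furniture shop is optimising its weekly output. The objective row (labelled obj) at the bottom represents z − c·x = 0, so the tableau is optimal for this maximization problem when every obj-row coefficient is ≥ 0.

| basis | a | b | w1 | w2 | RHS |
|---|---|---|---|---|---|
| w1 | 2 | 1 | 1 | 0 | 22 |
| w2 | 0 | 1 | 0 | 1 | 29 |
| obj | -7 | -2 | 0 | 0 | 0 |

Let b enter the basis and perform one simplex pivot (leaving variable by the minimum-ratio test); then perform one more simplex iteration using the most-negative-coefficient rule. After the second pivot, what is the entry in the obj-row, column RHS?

Ratio test on column b — row 1: 22/1 = 22; row 2: 29/1 = 29. Minimum is 22 at row 1 (w1 leaves); pivot element 1.
Divide row 1 by 1; eliminate column b from the other rows.
Second iteration: most negative obj-row entry is -3 in column a, so a enters.
Ratio test on column a — row 1: 22/2 = 11; row 2: entry -2 ≤ 0. Minimum is 11 at row 1 (b leaves); pivot element 2.
Divide row 1 by 2; eliminate column a from the other rows.
After both pivots, the entry at the obj-row, column RHS is 77.

77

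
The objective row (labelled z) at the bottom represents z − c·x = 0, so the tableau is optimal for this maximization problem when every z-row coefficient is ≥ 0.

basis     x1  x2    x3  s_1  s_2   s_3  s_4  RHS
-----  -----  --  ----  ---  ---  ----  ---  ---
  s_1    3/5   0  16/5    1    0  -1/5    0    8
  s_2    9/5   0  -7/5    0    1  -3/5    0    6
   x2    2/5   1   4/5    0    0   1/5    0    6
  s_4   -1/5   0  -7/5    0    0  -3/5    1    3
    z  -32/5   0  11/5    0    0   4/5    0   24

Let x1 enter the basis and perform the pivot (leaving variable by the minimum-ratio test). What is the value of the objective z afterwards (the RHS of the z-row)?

Ratio test on column x1 — row 1: 8/(3/5) = 40/3; row 2: 6/(9/5) = 10/3; row 3: 6/(2/5) = 15; row 4: entry -1/5 ≤ 0. Minimum is 10/3 at row 2 (s_2 leaves); pivot element 9/5.
Pivot on row 2; the z-row RHS becomes 24 − (-32/5)·(10/3) = 136/3.

136/3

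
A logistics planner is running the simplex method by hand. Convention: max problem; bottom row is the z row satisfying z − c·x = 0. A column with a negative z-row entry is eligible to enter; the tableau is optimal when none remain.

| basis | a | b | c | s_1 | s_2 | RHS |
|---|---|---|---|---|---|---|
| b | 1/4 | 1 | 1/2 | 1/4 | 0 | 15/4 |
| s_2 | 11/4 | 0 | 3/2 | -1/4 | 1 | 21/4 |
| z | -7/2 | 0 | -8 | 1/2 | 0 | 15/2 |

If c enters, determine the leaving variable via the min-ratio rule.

Column c entries and ratios — b: (15/4)/(1/2) = 15/2; s_2: (21/4)/(3/2) = 7/2.
Smallest ratio is 7/2 in the row of s_2, so s_2 leaves.

s_2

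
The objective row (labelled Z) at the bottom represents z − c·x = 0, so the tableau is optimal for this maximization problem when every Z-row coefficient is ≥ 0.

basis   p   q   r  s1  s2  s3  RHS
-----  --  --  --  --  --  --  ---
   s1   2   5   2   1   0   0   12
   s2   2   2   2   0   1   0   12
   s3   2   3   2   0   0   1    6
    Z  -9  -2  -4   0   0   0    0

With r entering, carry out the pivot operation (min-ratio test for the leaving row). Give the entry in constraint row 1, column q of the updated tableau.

2

Ratio test on column r — row 1: 12/2 = 6; row 2: 12/2 = 6; row 3: 6/2 = 3. Minimum is 3 at row 3 (s3 leaves); pivot element 2.
Divide row 3 by 2; eliminate column r from the other rows.
Row 1 update in column q: 5 − 2·(3/2) = 2.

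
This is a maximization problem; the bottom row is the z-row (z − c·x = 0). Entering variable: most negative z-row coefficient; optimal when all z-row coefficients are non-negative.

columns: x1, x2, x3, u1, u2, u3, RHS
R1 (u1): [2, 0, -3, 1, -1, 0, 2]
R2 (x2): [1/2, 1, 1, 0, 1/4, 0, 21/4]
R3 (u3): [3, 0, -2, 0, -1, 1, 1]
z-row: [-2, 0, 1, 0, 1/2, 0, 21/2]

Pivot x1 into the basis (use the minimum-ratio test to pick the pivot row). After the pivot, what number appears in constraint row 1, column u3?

-2/3

Ratio test on column x1 — row 1: 2/2 = 1; row 2: (21/4)/(1/2) = 21/2; row 3: 1/3 = 1/3. Minimum is 1/3 at row 3 (u3 leaves); pivot element 3.
Divide row 3 by 3; eliminate column x1 from the other rows.
Row 1 update in column u3: 0 − 2·(1/3) = -2/3.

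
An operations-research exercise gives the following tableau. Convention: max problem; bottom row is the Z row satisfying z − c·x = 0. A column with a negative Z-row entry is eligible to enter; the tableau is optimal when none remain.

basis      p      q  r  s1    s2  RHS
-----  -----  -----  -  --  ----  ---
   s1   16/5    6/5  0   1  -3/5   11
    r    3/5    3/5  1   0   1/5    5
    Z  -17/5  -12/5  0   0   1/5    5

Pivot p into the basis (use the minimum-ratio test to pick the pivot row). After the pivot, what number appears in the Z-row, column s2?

Ratio test on column p — row 1: 11/(16/5) = 55/16; row 2: 5/(3/5) = 25/3. Minimum is 55/16 at row 1 (s1 leaves); pivot element 16/5.
Divide row 1 by 16/5; eliminate column p from the other rows.
Z-row update in column s2: 1/5 − (-17/5)·(-3/16) = -7/16.

-7/16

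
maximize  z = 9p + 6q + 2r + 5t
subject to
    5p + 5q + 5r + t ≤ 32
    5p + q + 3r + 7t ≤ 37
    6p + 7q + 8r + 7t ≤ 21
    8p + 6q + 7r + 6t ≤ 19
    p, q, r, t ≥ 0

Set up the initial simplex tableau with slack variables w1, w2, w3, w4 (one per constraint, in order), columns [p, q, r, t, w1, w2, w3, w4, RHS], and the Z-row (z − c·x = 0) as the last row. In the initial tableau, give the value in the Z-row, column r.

-2

The Z-row carries the negated objective coefficients: the r entry is -2.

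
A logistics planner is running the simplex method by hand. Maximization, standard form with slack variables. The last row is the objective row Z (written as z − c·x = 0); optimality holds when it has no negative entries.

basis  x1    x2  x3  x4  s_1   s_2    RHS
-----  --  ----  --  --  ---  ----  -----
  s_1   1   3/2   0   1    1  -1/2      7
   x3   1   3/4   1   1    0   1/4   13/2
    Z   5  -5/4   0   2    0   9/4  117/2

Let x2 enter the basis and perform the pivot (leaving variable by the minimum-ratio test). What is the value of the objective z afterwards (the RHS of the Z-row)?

Ratio test on column x2 — row 1: 7/(3/2) = 14/3; row 2: (13/2)/(3/4) = 26/3. Minimum is 14/3 at row 1 (s_1 leaves); pivot element 3/2.
Pivot on row 1; the Z-row RHS becomes 117/2 − (-5/4)·(14/3) = 193/3.

193/3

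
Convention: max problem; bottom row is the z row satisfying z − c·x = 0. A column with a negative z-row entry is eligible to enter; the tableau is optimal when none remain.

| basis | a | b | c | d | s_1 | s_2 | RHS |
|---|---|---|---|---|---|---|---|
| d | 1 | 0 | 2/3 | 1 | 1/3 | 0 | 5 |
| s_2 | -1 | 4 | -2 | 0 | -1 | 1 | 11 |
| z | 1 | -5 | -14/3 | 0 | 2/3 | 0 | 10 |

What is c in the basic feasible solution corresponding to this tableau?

c is not in the basis, so in the current basic feasible solution c = 0.

0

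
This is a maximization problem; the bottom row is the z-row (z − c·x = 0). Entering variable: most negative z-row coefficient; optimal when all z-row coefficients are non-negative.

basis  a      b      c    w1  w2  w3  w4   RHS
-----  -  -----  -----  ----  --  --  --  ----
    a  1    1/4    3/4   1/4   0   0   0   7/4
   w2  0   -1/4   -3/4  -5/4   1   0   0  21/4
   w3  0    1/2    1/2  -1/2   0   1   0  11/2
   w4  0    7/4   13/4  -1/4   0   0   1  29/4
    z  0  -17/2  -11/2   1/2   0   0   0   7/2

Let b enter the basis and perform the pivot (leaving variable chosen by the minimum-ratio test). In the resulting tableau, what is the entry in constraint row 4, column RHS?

Ratio test on column b — row 1: (7/4)/(1/4) = 7; row 2: entry -1/4 ≤ 0; row 3: (11/2)/(1/2) = 11; row 4: (29/4)/(7/4) = 29/7. Minimum is 29/7 at row 4 (w4 leaves); pivot element 7/4.
Divide row 4 by 7/4; eliminate column b from the other rows.
In the new row 4, the RHS entry is the old entry divided by the pivot: (29/4)/(7/4) = 29/7.

29/7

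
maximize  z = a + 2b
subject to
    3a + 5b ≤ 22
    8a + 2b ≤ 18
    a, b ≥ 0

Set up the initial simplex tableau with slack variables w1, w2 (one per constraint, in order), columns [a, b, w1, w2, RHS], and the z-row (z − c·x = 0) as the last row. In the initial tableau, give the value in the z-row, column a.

-1

The z-row carries the negated objective coefficients: the a entry is -1.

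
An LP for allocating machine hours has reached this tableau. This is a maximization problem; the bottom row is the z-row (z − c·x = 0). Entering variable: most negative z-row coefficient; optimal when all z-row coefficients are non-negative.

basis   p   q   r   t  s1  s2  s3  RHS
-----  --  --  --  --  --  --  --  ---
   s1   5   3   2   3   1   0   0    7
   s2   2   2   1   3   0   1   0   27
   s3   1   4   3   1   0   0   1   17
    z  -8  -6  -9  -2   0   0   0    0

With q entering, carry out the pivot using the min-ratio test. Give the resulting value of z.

Ratio test on column q — row 1: 7/3 = 7/3; row 2: 27/2 = 27/2; row 3: 17/4 = 17/4. Minimum is 7/3 at row 1 (s1 leaves); pivot element 3.
Pivot on row 1; the z-row RHS becomes 0 − (-6)·(7/3) = 14.

14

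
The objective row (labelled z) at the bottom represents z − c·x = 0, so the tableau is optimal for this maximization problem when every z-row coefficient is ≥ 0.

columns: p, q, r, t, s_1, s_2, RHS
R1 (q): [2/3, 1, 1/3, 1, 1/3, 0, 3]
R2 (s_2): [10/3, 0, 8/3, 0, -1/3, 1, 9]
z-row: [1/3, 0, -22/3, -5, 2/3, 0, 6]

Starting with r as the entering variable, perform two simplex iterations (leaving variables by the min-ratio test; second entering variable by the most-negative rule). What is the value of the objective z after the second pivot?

Ratio test on column r — row 1: 3/(1/3) = 9; row 2: 9/(8/3) = 27/8. Minimum is 27/8 at row 2 (s_2 leaves); pivot element 8/3.
Pivot on row 2; the z-row RHS becomes 6 − (-22/3)·(27/8) = 123/4.
Next entering variable (most negative z-row entry -5): t.
Ratio test on column t — row 1: (15/8)/1 = 15/8; row 2: entry 0 ≤ 0. Minimum is 15/8 at row 1 (q leaves); pivot element 1.
After the second pivot the z-row RHS is 123/4 − (-5)·(15/8) = 321/8.

321/8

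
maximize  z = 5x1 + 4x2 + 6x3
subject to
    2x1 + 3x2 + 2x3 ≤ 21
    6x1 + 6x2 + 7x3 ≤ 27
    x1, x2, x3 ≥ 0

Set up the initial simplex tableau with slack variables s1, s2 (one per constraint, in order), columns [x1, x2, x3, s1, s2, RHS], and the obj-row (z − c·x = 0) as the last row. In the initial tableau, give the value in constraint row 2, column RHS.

The RHS of constraint 2 is b_2 = 27.

27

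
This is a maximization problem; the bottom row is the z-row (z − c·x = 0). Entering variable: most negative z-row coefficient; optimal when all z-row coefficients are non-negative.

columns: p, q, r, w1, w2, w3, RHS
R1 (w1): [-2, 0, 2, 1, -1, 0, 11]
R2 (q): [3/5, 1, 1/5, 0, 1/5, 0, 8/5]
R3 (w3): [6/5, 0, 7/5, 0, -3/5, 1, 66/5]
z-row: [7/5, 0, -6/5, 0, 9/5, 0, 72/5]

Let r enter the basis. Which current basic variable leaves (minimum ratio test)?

Column r entries and ratios — w1: 11/2 = 11/2; q: (8/5)/(1/5) = 8; w3: (66/5)/(7/5) = 66/7.
Smallest ratio is 11/2 in the row of w1, so w1 leaves.

w1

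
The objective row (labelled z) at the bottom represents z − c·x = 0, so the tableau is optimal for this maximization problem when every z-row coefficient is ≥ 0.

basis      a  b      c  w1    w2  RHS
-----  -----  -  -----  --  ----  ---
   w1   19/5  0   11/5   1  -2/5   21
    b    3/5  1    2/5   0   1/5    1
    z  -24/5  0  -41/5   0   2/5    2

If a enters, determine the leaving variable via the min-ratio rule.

b

Column a entries and ratios — w1: 21/(19/5) = 105/19; b: 1/(3/5) = 5/3.
Smallest ratio is 5/3 in the row of b, so b leaves.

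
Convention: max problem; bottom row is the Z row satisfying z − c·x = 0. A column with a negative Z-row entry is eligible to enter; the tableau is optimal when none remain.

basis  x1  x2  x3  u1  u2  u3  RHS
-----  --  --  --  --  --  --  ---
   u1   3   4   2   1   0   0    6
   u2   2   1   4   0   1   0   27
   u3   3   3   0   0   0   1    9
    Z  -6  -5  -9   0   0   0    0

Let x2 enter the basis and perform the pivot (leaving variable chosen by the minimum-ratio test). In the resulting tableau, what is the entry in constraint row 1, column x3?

Ratio test on column x2 — row 1: 6/4 = 3/2; row 2: 27/1 = 27; row 3: 9/3 = 3. Minimum is 3/2 at row 1 (u1 leaves); pivot element 4.
Divide row 1 by 4; eliminate column x2 from the other rows.
In the new row 1, the x3 entry is the old entry divided by the pivot: 2/4 = 1/2.

1/2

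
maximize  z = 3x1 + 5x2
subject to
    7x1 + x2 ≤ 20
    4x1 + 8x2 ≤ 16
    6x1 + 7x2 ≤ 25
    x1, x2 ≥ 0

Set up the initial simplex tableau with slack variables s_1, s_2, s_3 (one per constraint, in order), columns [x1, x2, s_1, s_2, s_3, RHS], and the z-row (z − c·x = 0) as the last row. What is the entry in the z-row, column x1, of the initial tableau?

-3

The z-row carries the negated objective coefficients: the x1 entry is -3.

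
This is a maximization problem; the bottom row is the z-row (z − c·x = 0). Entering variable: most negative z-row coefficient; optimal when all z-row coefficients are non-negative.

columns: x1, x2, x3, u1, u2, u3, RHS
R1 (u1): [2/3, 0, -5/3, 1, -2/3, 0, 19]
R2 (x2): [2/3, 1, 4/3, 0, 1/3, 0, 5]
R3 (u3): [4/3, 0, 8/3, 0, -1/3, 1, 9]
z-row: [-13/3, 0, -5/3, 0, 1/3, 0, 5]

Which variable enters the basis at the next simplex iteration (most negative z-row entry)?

Negative z-row entries: x1: -13/3, x3: -5/3.
The most negative is -13/3 in column x1, so x1 enters.

x1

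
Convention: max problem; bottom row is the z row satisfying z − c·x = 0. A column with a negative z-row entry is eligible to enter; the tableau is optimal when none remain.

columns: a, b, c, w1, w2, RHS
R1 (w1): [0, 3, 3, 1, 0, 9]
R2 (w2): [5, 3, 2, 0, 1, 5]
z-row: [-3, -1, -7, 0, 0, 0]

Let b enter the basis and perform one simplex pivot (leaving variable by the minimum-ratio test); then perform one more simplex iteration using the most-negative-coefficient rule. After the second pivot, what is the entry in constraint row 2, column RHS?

5/2

Ratio test on column b — row 1: 9/3 = 3; row 2: 5/3 = 5/3. Minimum is 5/3 at row 2 (w2 leaves); pivot element 3.
Divide row 2 by 3; eliminate column b from the other rows.
Second iteration: most negative z-row entry is -19/3 in column c, so c enters.
Ratio test on column c — row 1: 4/1 = 4; row 2: (5/3)/(2/3) = 5/2. Minimum is 5/2 at row 2 (b leaves); pivot element 2/3.
Divide row 2 by 2/3; eliminate column c from the other rows.
After both pivots, the entry at constraint row 2, column RHS is 5/2.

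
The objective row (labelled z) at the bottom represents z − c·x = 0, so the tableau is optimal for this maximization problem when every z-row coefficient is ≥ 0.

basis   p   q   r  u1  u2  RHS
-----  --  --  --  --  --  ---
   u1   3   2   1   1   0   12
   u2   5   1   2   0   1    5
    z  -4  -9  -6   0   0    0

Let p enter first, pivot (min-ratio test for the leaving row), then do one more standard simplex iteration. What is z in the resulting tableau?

45

Ratio test on column p — row 1: 12/3 = 4; row 2: 5/5 = 1. Minimum is 1 at row 2 (u2 leaves); pivot element 5.
Pivot on row 2; the z-row RHS becomes 0 − (-4)·1 = 4.
Next entering variable (most negative z-row entry -41/5): q.
Ratio test on column q — row 1: 9/(7/5) = 45/7; row 2: 1/(1/5) = 5. Minimum is 5 at row 2 (p leaves); pivot element 1/5.
After the second pivot the z-row RHS is 4 − (-41/5)·5 = 45.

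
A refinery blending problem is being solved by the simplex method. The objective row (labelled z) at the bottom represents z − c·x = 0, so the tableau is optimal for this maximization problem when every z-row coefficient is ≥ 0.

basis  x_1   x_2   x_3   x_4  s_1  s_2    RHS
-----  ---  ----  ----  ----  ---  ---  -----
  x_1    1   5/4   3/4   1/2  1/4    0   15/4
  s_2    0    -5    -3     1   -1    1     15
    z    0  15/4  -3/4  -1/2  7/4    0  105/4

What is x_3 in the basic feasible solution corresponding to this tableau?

0

x_3 is not in the basis, so in the current basic feasible solution x_3 = 0.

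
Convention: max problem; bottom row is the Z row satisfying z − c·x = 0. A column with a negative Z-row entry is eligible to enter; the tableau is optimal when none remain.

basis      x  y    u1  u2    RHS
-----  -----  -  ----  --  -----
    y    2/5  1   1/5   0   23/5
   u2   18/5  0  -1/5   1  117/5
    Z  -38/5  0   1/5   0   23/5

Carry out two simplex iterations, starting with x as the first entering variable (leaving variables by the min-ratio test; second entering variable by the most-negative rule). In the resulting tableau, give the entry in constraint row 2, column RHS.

7

Ratio test on column x — row 1: (23/5)/(2/5) = 23/2; row 2: (117/5)/(18/5) = 13/2. Minimum is 13/2 at row 2 (u2 leaves); pivot element 18/5.
Divide row 2 by 18/5; eliminate column x from the other rows.
Second iteration: most negative Z-row entry is -2/9 in column u1, so u1 enters.
Ratio test on column u1 — row 1: 2/(2/9) = 9; row 2: entry -1/18 ≤ 0. Minimum is 9 at row 1 (y leaves); pivot element 2/9.
Divide row 1 by 2/9; eliminate column u1 from the other rows.
After both pivots, the entry at constraint row 2, column RHS is 7.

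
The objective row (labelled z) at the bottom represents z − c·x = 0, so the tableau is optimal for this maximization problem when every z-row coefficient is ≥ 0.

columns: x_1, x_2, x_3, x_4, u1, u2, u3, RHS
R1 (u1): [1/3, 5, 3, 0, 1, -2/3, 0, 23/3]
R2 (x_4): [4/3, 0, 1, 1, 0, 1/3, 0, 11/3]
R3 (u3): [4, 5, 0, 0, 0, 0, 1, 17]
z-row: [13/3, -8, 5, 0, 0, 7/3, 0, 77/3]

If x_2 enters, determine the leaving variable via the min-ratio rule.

Column x_2 entries and ratios — u1: (23/3)/5 = 23/15; x_4: 0 ≤ 0, skip; u3: 17/5 = 17/5.
Smallest ratio is 23/15 in the row of u1, so u1 leaves.

u1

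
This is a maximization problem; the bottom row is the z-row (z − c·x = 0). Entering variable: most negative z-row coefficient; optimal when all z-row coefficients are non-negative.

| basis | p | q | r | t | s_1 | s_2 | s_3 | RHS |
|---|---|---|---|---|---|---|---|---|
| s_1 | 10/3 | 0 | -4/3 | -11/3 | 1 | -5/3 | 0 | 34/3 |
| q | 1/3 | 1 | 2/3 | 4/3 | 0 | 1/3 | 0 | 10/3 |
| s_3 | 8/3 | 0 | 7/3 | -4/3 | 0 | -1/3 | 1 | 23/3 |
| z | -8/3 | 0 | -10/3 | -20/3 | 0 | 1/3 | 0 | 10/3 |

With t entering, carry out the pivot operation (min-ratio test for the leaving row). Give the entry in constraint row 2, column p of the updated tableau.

1/4

Ratio test on column t — row 1: entry -11/3 ≤ 0; row 2: (10/3)/(4/3) = 5/2; row 3: entry -4/3 ≤ 0. Minimum is 5/2 at row 2 (q leaves); pivot element 4/3.
Divide row 2 by 4/3; eliminate column t from the other rows.
In the new row 2, the p entry is the old entry divided by the pivot: (1/3)/(4/3) = 1/4.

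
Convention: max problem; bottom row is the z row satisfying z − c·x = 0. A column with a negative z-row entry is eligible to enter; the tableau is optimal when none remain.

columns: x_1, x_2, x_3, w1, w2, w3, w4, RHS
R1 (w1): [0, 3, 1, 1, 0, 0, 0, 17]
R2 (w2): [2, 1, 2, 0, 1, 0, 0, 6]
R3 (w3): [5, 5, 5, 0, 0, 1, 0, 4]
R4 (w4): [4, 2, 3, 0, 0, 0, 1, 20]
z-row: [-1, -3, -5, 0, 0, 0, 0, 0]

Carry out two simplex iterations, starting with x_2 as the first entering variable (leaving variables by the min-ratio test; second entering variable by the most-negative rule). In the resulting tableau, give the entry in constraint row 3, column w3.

Ratio test on column x_2 — row 1: 17/3 = 17/3; row 2: 6/1 = 6; row 3: 4/5 = 4/5; row 4: 20/2 = 10. Minimum is 4/5 at row 3 (w3 leaves); pivot element 5.
Divide row 3 by 5; eliminate column x_2 from the other rows.
Second iteration: most negative z-row entry is -2 in column x_3, so x_3 enters.
Ratio test on column x_3 — row 1: entry -2 ≤ 0; row 2: (26/5)/1 = 26/5; row 3: (4/5)/1 = 4/5; row 4: (92/5)/1 = 92/5. Minimum is 4/5 at row 3 (x_2 leaves); pivot element 1.
Divide row 3 by 1; eliminate column x_3 from the other rows.
After both pivots, the entry at constraint row 3, column w3 is 1/5.

1/5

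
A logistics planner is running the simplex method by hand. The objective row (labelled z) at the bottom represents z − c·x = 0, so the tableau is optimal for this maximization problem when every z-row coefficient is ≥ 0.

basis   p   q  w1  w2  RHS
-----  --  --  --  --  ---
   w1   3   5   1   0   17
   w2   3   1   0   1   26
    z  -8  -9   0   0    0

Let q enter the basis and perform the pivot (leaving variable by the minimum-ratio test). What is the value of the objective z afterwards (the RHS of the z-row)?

Ratio test on column q — row 1: 17/5 = 17/5; row 2: 26/1 = 26. Minimum is 17/5 at row 1 (w1 leaves); pivot element 5.
Pivot on row 1; the z-row RHS becomes 0 − (-9)·(17/5) = 153/5.

153/5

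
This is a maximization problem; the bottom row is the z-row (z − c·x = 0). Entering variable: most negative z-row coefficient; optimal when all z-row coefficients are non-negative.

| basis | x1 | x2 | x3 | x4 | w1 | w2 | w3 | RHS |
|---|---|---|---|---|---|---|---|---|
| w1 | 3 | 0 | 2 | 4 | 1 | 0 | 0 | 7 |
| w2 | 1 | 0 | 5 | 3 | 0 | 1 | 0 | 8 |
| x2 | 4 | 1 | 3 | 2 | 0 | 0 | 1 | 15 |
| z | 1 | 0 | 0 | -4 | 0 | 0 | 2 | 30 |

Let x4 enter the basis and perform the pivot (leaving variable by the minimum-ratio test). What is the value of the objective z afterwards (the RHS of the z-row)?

37

Ratio test on column x4 — row 1: 7/4 = 7/4; row 2: 8/3 = 8/3; row 3: 15/2 = 15/2. Minimum is 7/4 at row 1 (w1 leaves); pivot element 4.
Pivot on row 1; the z-row RHS becomes 30 − (-4)·(7/4) = 37.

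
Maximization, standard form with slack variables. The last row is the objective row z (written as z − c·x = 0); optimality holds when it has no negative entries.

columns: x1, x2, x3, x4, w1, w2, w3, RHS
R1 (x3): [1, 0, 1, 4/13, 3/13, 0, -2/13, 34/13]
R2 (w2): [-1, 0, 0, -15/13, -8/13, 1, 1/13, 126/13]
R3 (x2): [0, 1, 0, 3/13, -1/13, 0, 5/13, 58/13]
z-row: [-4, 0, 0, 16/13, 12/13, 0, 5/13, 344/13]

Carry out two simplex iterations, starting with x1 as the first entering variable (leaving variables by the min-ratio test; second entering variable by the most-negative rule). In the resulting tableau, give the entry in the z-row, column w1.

9/5

Ratio test on column x1 — row 1: (34/13)/1 = 34/13; row 2: entry -1 ≤ 0; row 3: entry 0 ≤ 0. Minimum is 34/13 at row 1 (x3 leaves); pivot element 1.
Divide row 1 by 1; eliminate column x1 from the other rows.
Second iteration: most negative z-row entry is -3/13 in column w3, so w3 enters.
Ratio test on column w3 — row 1: entry -2/13 ≤ 0; row 2: entry -1/13 ≤ 0; row 3: (58/13)/(5/13) = 58/5. Minimum is 58/5 at row 3 (x2 leaves); pivot element 5/13.
Divide row 3 by 5/13; eliminate column w3 from the other rows.
After both pivots, the entry at the z-row, column w1 is 9/5.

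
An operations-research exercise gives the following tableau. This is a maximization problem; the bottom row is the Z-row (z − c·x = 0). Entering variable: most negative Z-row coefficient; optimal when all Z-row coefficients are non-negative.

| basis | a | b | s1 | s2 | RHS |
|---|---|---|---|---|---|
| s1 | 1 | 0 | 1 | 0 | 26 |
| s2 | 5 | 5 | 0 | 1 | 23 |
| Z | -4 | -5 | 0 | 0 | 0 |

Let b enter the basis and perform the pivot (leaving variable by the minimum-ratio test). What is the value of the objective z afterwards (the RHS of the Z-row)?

Ratio test on column b — row 1: entry 0 ≤ 0; row 2: 23/5 = 23/5. Minimum is 23/5 at row 2 (s2 leaves); pivot element 5.
Pivot on row 2; the Z-row RHS becomes 0 − (-5)·(23/5) = 23.

23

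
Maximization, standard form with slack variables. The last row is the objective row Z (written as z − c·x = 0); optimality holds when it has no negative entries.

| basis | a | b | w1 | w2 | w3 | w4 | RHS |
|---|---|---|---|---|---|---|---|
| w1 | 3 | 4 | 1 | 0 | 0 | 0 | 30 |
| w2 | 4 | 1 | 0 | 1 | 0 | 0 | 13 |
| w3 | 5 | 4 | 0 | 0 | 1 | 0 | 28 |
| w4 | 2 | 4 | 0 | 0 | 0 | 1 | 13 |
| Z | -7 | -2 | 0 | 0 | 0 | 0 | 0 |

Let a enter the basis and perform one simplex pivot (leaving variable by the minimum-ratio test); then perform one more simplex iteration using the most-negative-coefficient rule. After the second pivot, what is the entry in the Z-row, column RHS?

Ratio test on column a — row 1: 30/3 = 10; row 2: 13/4 = 13/4; row 3: 28/5 = 28/5; row 4: 13/2 = 13/2. Minimum is 13/4 at row 2 (w2 leaves); pivot element 4.
Divide row 2 by 4; eliminate column a from the other rows.
Second iteration: most negative Z-row entry is -1/4 in column b, so b enters.
Ratio test on column b — row 1: (81/4)/(13/4) = 81/13; row 2: (13/4)/(1/4) = 13; row 3: (47/4)/(11/4) = 47/11; row 4: (13/2)/(7/2) = 13/7. Minimum is 13/7 at row 4 (w4 leaves); pivot element 7/2.
Divide row 4 by 7/2; eliminate column b from the other rows.
After both pivots, the entry at the Z-row, column RHS is 325/14.

325/14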